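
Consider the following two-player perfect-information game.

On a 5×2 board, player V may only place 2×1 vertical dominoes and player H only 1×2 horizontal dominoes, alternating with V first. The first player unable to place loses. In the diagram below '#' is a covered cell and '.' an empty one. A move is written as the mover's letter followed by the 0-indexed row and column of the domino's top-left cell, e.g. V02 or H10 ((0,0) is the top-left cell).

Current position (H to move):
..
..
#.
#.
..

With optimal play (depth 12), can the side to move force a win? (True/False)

ply 1, H at ../../#./#./.. | H00=+1→##/../#./#./..*; H10=+1→../##/#./#./..; H40=-1→../../#./#./##
ply 2, V at ##/../#./#./.. | V11=-1→##/.#/##/#./..*; V21=-1→##/../##/##/..; V31=-1→##/../#./##/.#
ply 3, H at ##/.#/##/#./.. | H40=+1→##/.#/##/#./##*
ply 4: ##/.#/##/#./## is terminal -1 (V); from ../../#./#./.. depth 12

H winning at [../../#./#./..]: True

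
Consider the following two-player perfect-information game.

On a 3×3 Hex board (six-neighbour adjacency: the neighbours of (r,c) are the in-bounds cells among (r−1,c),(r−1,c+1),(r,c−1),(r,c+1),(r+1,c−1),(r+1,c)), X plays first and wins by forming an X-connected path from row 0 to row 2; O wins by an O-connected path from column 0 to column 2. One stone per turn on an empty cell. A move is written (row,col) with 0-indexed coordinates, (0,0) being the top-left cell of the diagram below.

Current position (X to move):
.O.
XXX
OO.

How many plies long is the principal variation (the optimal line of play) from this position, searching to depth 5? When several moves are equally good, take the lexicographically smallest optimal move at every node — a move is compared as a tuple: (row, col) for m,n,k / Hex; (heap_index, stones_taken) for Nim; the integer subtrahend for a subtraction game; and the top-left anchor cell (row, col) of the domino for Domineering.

[.O./XXX/OO.] X move#1: (0,0):-1/XO./XXX/OO., (0,2):-1/.OX/XXX/OO., (2,2):+1/.O./XXX/OOX*
[.O./XXX/OOX] O move#2: (0,0):-1/OO./XXX/OOX*, (0,2):-1/.OO/XXX/OOX
[OO./XXX/OOX] X move#3: (0,2):+1/OOX/XXX/OOX*
[OOX/XXX/OOX] end (terminal -1, O#4); searched .O./XXX/OO. to 5

PV length from [.O./XXX/OO.]: 3 plies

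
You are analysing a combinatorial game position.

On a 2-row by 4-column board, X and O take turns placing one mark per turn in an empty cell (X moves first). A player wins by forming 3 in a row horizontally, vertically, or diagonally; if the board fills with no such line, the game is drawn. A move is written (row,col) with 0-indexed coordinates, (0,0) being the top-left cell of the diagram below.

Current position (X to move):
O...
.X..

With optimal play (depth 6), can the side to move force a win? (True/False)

X winning at [O.../.X..]: True

ply 1, X at O.../.X.. | (0,1)=+0→OX../.X..; (0,2)=+0→O.X./.X..; (0,3)=+0→O..X/.X..; (1,0)=+0→O.../XX..; (1,2)=+1→O.../.XX.*; (1,3)=+0→O.../.X.X
ply 2, O at O.../.XX. | (0,1)=-1→OO../.XX.*; (0,2)=-1→O.O./.XX.; (0,3)=-1→O..O/.XX.; (1,0)=-1→O.../OXX.; (1,3)=-1→O.../.XXO
ply 3, X at OO../.XX. | (0,2)=+1→OOX./.XX.*; (0,3)=-1→OO.X/.XX.; (1,0)=+1→OO../XXX.; (1,3)=+1→OO../.XXX
ply 4, O at OOX./.XX. | (0,3)=-1→OOXO/.XX.*; (1,0)=-1→OOX./OXX.; (1,3)=-1→OOX./.XXO
ply 5, X at OOXO/.XX. | (1,0)=+1→OOXO/XXX.*; (1,3)=+1→OOXO/.XXX
ply 6: OOXO/XXX. is terminal -1 (O); from O.../.X.. depth 6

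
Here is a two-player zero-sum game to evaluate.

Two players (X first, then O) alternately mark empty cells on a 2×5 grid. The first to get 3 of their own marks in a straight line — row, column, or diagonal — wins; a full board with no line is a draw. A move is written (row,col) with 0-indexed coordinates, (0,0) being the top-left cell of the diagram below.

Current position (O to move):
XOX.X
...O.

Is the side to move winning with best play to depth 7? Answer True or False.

O winning at [XOX.X/...O.]: False

p1 O@[XOX.X/...O.]: (0,3)[XOXOX/...O.]+0* (1,0)[XOX.X/O..O.]-1 (1,1)[XOX.X/.O.O.]-1 (1,2)[XOX.X/..OO.]-1 (1,4)[XOX.X/...OO]-1
p2 X@[XOXOX/...O.]: (1,0)[XOXOX/X..O.]-1 (1,1)[XOXOX/.X.O.]+0* (1,2)[XOXOX/..XO.]+0 (1,4)[XOXOX/...OX]+0
p3 O@[XOXOX/.X.O.]: (1,0)[XOXOX/OX.O.]+0* (1,2)[XOXOX/.XOO.]+0 (1,4)[XOXOX/.X.OO]+0
p4 X@[XOXOX/OX.O.]: (1,2)[XOXOX/OXXO.]+0* (1,4)[XOXOX/OX.OX]+0
p5 O@[XOXOX/OXXO.]: (1,4)[XOXOX/OXXOO]+0*
p6 X@[XOXOX/OXXOO] terminal +0; root [XOX.X/...O.] d7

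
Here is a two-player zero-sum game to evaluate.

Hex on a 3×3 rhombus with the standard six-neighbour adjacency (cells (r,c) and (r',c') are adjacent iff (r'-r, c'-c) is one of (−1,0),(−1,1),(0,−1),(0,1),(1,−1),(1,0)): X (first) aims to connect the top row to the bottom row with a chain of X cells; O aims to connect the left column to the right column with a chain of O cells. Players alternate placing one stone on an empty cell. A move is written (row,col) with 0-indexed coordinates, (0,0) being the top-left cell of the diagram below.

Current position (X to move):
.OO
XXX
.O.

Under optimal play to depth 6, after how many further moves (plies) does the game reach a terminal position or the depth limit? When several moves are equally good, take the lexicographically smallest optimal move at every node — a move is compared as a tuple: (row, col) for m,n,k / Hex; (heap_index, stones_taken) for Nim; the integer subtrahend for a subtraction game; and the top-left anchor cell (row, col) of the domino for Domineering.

PV length from [.OO/XXX/.O.]: 3 plies

p1 X@[.OO/XXX/.O.]: (0,0)[XOO/XXX/.O.]+1* (2,0)[.OO/XXX/XO.]-1 (2,2)[.OO/XXX/.OX]-1
p2 O@[XOO/XXX/.O.]: (2,0)[XOO/XXX/OO.]-1* (2,2)[XOO/XXX/.OO]-1
p3 X@[XOO/XXX/OO.]: (2,2)[XOO/XXX/OOX]+1*
p4 O@[XOO/XXX/OOX] terminal -1; root [.OO/XXX/.O.] d6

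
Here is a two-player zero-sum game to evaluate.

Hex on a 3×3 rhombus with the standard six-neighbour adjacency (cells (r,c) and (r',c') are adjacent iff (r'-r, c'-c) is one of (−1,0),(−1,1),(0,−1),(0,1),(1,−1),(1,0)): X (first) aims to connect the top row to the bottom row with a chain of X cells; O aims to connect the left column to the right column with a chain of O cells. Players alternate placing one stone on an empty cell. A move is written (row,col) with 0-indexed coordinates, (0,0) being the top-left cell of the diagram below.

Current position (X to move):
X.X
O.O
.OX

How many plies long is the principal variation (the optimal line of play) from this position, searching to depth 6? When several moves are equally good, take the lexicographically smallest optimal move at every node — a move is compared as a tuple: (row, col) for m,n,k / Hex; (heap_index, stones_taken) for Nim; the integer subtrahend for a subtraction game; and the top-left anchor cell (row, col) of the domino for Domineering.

p1 X@[X.X/O.O/.OX]: (0,1)[XXX/O.O/.OX]-1* (1,1)[X.X/OXO/.OX]-1 (2,0)[X.X/O.O/XOX]-1
p2 O@[XXX/O.O/.OX]: (1,1)[XXX/OOO/.OX]+1* (2,0)[XXX/O.O/OOX]+1
p3 X@[XXX/OOO/.OX] terminal -1; root [X.X/O.O/.OX] d6

PV length from [X.X/O.O/.OX]: 2 plies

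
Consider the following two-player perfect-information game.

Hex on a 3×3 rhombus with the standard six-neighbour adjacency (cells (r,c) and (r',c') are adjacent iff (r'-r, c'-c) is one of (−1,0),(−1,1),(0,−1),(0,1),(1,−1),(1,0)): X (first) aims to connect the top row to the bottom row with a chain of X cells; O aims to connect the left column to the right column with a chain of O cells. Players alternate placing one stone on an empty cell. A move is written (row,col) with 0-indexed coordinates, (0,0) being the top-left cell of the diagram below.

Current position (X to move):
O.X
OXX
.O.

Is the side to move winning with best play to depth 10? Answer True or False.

X winning at [O.X/OXX/.O.]: True

[O.X/OXX/.O.] X move#1: (0,1):+1/OXX/OXX/.O.*, (2,0):+1/O.X/OXX/XO., (2,2):+1/O.X/OXX/.OX
[OXX/OXX/.O.] O move#2: (2,0):-1/OXX/OXX/OO.*, (2,2):-1/OXX/OXX/.OO
[OXX/OXX/OO.] X move#3: (2,2):+1/OXX/OXX/OOX*
[OXX/OXX/OOX] end (terminal -1, O#4); searched O.X/OXX/.O. to 10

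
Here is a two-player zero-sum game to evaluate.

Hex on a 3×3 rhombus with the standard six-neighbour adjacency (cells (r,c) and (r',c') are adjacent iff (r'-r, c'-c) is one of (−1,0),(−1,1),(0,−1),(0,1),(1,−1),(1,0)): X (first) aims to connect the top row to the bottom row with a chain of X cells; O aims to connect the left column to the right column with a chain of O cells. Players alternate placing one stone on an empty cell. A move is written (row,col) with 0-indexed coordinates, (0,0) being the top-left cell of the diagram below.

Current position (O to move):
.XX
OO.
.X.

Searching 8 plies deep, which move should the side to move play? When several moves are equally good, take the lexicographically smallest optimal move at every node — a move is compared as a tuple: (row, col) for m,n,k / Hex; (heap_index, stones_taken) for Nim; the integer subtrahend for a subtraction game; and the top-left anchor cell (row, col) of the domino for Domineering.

O's best at [.XX/OO./.X.]: (1,2)

[.XX/OO./.X.] O move#1: (0,0):-1/OXX/OO./.X., (1,2):+1/.XX/OOO/.X.*, (2,0):-1/.XX/OO./OX., (2,2):-1/.XX/OO./.XO
[.XX/OOO/.X.] end (terminal -1, X#2); searched .XX/OO./.X. to 8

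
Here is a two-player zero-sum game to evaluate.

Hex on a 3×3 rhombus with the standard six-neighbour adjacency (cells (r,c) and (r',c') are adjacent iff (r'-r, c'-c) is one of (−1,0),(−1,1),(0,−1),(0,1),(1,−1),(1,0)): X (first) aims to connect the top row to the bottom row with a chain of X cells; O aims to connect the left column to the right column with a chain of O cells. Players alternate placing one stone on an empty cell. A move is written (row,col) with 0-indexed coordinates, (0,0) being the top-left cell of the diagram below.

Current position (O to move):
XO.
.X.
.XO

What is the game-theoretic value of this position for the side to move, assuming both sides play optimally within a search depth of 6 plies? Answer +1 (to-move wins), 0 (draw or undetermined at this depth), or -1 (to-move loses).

value(XO./.X./.XO, O) = -1

p1 O@[XO./.X./.XO]: (0,2)[XOO/.X./.XO]-1* (1,0)[XO./OX./.XO]-1 (1,2)[XO./.XO/.XO]-1 (2,0)[XO./.X./OXO]-1
p2 X@[XOO/.X./.XO]: (1,0)[XOO/XX./.XO]+1* (1,2)[XOO/.XX/.XO]-1 (2,0)[XOO/.X./XXO]-1
p3 O@[XOO/XX./.XO] terminal -1; root [XO./.X./.XO] d6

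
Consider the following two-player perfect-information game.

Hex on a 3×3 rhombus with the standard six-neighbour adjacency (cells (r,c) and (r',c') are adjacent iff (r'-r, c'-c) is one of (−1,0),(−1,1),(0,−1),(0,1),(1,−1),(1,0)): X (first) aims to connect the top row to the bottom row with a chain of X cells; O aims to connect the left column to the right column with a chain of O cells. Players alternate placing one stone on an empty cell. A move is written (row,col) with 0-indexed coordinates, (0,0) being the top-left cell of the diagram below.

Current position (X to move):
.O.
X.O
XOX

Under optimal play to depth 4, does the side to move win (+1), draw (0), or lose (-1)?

[.O./X.O/XOX] X move#1: (0,0):+1/XO./X.O/XOX*, (0,2):+1/.OX/X.O/XOX, (1,1):+1/.O./XXO/XOX
[XO./X.O/XOX] end (terminal -1, O#2); searched .O./X.O/XOX to 4

value(.O./X.O/XOX, X) = +1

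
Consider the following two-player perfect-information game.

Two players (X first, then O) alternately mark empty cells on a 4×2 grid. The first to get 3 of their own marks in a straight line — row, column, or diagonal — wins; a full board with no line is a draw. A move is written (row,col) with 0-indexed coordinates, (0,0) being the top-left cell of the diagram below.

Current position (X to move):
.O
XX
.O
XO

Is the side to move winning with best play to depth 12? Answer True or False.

X winning at [.O/XX/.O/XO]: True

p1 X@[.O/XX/.O/XO]: (0,0)[XO/XX/.O/XO]+0 (2,0)[.O/XX/XO/XO]+1*
p2 O@[.O/XX/XO/XO] terminal -1; root [.O/XX/.O/XO] d12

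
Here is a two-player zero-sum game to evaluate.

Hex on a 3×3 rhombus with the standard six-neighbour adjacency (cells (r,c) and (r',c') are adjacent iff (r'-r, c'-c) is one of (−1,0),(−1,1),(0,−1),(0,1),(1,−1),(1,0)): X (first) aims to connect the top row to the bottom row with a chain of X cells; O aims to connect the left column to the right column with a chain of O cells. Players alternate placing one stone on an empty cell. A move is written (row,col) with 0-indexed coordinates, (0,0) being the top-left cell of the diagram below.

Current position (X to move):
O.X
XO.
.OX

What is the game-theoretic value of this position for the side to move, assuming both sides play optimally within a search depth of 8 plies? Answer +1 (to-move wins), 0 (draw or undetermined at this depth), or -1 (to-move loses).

value(O.X/XO./.OX, X) = +1

ply 1, X at O.X/XO./.OX | (0,1)=+1→OXX/XO./.OX*; (1,2)=+1→O.X/XOX/.OX; (2,0)=+1→O.X/XO./XOX
ply 2, O at OXX/XO./.OX | (1,2)=-1→OXX/XOO/.OX*; (2,0)=-1→OXX/XO./OOX
ply 3, X at OXX/XOO/.OX | (2,0)=+1→OXX/XOO/XOX*
ply 4: OXX/XOO/XOX is terminal -1 (O); from O.X/XO./.OX depth 8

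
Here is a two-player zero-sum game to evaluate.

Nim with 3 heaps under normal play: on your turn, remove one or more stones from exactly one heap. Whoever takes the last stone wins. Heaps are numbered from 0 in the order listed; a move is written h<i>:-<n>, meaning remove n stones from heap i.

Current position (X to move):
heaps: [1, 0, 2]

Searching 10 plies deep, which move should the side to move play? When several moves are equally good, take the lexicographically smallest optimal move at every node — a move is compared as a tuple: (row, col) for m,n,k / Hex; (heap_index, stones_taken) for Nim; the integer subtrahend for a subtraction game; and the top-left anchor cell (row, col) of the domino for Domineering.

X's best at [(1,0,2)]: h2:-1

ply 1, X at (1,0,2) | h0:-1=-1→(0,0,2); h2:-1=+1→(1,0,1)*; h2:-2=-1→(1,0,0)
ply 2, O at (1,0,1) | h0:-1=-1→(0,0,1)*; h2:-1=-1→(1,0,0)
ply 3, X at (0,0,1) | h2:-1=+1→(0,0,0)*
ply 4: (0,0,0) is terminal -1 (O); from (1,0,2) depth 10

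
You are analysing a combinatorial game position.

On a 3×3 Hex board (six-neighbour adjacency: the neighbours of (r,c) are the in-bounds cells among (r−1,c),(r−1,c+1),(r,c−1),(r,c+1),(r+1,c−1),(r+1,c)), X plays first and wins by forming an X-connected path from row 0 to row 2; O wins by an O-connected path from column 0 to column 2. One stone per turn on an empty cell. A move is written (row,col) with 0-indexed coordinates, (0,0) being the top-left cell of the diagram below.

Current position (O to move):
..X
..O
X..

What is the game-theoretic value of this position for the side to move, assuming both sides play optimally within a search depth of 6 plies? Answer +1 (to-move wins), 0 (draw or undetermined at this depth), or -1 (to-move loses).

ply 1, O at ..X/..O/X.. | (0,0)=-1→O.X/..O/X..*; (0,1)=-1→.OX/..O/X..; (1,0)=-1→..X/O.O/X..; (1,1)=-1→..X/.OO/X..; (2,1)=-1→..X/..O/XO.; (2,2)=-1→..X/..O/X.O
ply 2, X at O.X/..O/X.. | (0,1)=+1→OXX/..O/X..*; (1,0)=+1→O.X/X.O/X..; (1,1)=+1→O.X/.XO/X..; (2,1)=-1→O.X/..O/XX.; (2,2)=-1→O.X/..O/X.X
ply 3, O at OXX/..O/X.. | (1,0)=-1→OXX/O.O/X..*; (1,1)=-1→OXX/.OO/X..; (2,1)=-1→OXX/..O/XO.; (2,2)=-1→OXX/..O/X.O
ply 4, X at OXX/O.O/X.. | (1,1)=+1→OXX/OXO/X..*; (2,1)=-1→OXX/O.O/XX.; (2,2)=-1→OXX/O.O/X.X
ply 5: OXX/OXO/X.. is terminal -1 (O); from ..X/..O/X.. depth 6

value(..X/..O/X.., O) = -1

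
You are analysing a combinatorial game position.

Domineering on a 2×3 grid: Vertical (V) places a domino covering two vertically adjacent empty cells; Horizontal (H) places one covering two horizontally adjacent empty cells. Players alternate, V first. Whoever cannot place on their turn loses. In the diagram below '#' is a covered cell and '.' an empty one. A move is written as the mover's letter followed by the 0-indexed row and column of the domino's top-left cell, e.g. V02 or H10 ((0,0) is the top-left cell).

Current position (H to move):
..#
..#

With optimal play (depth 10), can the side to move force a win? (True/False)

p1 H@[..#/..#]: H00[###/..#]+1* H10[..#/###]+1
p2 V@[###/..#] terminal -1; root [..#/..#] d10

H winning at [..#/..#]: True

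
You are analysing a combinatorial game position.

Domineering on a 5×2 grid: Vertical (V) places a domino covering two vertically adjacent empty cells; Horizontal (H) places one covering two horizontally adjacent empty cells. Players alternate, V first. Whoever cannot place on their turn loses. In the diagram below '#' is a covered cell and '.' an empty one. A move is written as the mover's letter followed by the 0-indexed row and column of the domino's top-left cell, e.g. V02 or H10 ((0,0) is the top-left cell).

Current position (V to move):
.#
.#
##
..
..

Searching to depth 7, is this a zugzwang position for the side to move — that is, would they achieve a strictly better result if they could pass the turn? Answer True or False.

p1 V@[.#/.#/##/../..]: V00[##/##/##/../..]-1 V30[.#/.#/##/#./#.]+1* V31[.#/.#/##/.#/.#]+1
p2 H@[.#/.#/##/#./#.] terminal -1; root [.#/.#/##/../..] d7
suppose V passes — search the same position with H to move:
pass> p1 H@[.#/.#/##/../..]: H30[.#/.#/##/##/..]+1* H40[.#/.#/##/../##]+1
pass> p2 V@[.#/.#/##/##/..]: V00[##/##/##/##/..]-1*
pass> p3 H@[##/##/##/##/..]: H40[##/##/##/##/##]+1*
pass> p4 V@[##/##/##/##/##] terminal -1; root [.#/.#/##/../..] d7
for V: play +1, pass -1

zugzwang(.#/.#/##/../.., V) = False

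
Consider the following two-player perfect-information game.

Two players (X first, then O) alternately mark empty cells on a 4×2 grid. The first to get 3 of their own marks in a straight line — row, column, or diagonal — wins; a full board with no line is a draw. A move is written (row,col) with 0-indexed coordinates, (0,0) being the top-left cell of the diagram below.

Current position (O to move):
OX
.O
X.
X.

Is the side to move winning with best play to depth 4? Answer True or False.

O winning at [OX/.O/X./X.]: False

p1 O@[OX/.O/X./X.]: (1,0)[OX/OO/X./X.]+0* (2,1)[OX/.O/XO/X.]-1 (3,1)[OX/.O/X./XO]-1
p2 X@[OX/OO/X./X.]: (2,1)[OX/OO/XX/X.]+0* (3,1)[OX/OO/X./XX]+0
p3 O@[OX/OO/XX/X.]: (3,1)[OX/OO/XX/XO]+0*
p4 X@[OX/OO/XX/XO] terminal +0; root [OX/.O/X./X.] d4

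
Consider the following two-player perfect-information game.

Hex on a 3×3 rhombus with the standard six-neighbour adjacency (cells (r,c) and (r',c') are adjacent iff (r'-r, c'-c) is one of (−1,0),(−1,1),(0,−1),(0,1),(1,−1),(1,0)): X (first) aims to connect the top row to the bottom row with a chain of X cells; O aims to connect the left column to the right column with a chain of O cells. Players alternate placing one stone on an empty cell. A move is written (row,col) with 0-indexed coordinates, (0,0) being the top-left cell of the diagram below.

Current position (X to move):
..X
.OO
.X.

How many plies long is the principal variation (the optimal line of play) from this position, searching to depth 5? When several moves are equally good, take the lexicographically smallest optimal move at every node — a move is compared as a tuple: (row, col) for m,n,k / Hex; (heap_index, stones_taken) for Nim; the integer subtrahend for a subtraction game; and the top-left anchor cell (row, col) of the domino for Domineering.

p1 X@[..X/.OO/.X.]: (0,0)[X.X/.OO/.X.]-1* (0,1)[.XX/.OO/.X.]-1 (1,0)[..X/XOO/.X.]-1 (2,0)[..X/.OO/XX.]-1 (2,2)[..X/.OO/.XX]-1
p2 O@[X.X/.OO/.X.]: (0,1)[XOX/.OO/.X.]+1* (1,0)[X.X/OOO/.X.]+1 (2,0)[X.X/.OO/OX.]+1 (2,2)[X.X/.OO/.XO]+1
p3 X@[XOX/.OO/.X.]: (1,0)[XOX/XOO/.X.]-1* (2,0)[XOX/.OO/XX.]-1 (2,2)[XOX/.OO/.XX]-1
p4 O@[XOX/XOO/.X.]: (2,0)[XOX/XOO/OX.]+1* (2,2)[XOX/XOO/.XO]-1
p5 X@[XOX/XOO/OX.] terminal -1; root [..X/.OO/.X.] d5

PV length from [..X/.OO/.X.]: 4 plies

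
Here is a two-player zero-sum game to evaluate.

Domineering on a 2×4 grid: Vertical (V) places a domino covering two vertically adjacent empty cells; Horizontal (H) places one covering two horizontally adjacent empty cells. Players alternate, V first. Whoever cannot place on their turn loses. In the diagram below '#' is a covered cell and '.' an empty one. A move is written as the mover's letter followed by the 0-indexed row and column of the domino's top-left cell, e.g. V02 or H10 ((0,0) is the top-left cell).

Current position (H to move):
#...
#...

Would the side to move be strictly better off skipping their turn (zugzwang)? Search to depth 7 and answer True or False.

p1 H@[#.../#...]: H01[###./#...]+1* H02[#.##/#...]+1 H11[#.../###.]+1 H12[#.../#.##]+1
p2 V@[###./#...]: V03[####/#..#]-1*
p3 H@[####/#..#]: H11[####/####]+1*
p4 V@[####/####] terminal -1; root [#.../#...] d7
suppose H passes — search the same position with V to move:
pass> p1 V@[#.../#...]: V01[##../##..]-1 V02[#.#./#.#.]+1* V03[#..#/#..#]-1
pass> p2 H@[#.#./#.#.] terminal -1; root [#.../#...] d7
for H: play +1, pass -1

zugzwang(#.../#..., H) = False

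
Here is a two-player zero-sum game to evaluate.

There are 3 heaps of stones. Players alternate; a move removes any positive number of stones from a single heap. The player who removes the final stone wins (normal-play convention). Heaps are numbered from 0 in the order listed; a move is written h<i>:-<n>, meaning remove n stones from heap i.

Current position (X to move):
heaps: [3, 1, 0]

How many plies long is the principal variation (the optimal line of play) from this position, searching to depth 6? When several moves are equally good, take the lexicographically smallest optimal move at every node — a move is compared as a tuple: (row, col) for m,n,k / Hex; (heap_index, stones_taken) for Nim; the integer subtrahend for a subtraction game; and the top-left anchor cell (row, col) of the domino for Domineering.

PV length from [(3,1,0)]: 3 plies

p1 X@[(3,1,0)]: h0:-1[(2,1,0)]-1 h0:-2[(1,1,0)]+1* h0:-3[(0,1,0)]-1 h1:-1[(3,0,0)]-1
p2 O@[(1,1,0)]: h0:-1[(0,1,0)]-1* h1:-1[(1,0,0)]-1
p3 X@[(0,1,0)]: h1:-1[(0,0,0)]+1*
p4 O@[(0,0,0)] terminal -1; root [(3,1,0)] d6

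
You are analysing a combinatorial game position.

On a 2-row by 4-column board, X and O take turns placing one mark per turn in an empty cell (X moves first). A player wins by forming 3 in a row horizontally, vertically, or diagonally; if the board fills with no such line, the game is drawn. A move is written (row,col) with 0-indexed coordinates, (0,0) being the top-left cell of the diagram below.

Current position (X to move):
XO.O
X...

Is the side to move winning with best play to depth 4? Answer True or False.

[XO.O/X...] X move#1: (0,2):+0/XOXO/X...*, (1,1):-1/XO.O/XX.., (1,2):-1/XO.O/X.X., (1,3):-1/XO.O/X..X
[XOXO/X...] O move#2: (1,1):+0/XOXO/XO..*, (1,2):+0/XOXO/X.O., (1,3):+0/XOXO/X..O
[XOXO/XO..] X move#3: (1,2):+0/XOXO/XOX.*, (1,3):+0/XOXO/XO.X
[XOXO/XOX.] O move#4: (1,3):+0/XOXO/XOXO*
[XOXO/XOXO] end (terminal +0, X#5); searched XO.O/X... to 4

X winning at [XO.O/X...]: False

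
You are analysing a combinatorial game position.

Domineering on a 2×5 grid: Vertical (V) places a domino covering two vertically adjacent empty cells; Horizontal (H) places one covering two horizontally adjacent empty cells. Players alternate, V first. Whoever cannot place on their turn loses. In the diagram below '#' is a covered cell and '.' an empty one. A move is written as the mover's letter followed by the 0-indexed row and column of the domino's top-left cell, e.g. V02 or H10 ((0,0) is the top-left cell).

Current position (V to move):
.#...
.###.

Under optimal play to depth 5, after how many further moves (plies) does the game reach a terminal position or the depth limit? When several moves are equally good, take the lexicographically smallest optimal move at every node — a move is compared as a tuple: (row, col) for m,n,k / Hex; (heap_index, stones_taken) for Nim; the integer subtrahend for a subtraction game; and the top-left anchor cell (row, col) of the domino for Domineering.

PV length from [.#.../.###.]: 3 plies

[.#.../.###.] V move#1: V00:-1/##.../####., V04:+1/.#..#/.####*
[.#..#/.####] H move#2: H02:-1/.####/.####*
[.####/.####] V move#3: V00:+1/#####/#####*
[#####/#####] end (terminal -1, H#4); searched .#.../.###. to 5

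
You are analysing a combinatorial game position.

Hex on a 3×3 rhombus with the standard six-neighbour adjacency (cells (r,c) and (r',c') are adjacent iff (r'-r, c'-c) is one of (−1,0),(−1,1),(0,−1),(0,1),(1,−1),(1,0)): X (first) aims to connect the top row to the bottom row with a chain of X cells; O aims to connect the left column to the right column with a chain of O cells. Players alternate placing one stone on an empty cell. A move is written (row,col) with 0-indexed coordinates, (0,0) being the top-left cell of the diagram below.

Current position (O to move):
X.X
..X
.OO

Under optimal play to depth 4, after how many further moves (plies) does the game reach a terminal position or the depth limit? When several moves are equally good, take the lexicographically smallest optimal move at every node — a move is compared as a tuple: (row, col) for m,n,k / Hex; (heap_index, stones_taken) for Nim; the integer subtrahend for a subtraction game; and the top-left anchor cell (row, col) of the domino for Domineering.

PV length from [X.X/..X/.OO]: 3 plies

[X.X/..X/.OO] O move#1: (0,1):-1/XOX/..X/.OO, (1,0):+1/X.X/O.X/.OO*, (1,1):+1/X.X/.OX/.OO, (2,0):+1/X.X/..X/OOO
[X.X/O.X/.OO] X move#2: (0,1):-1/XXX/O.X/.OO*, (1,1):-1/X.X/OXX/.OO, (2,0):-1/X.X/O.X/XOO
[XXX/O.X/.OO] O move#3: (1,1):+1/XXX/OOX/.OO*, (2,0):+1/XXX/O.X/OOO
[XXX/OOX/.OO] end (terminal -1, X#4); searched X.X/..X/.OO to 4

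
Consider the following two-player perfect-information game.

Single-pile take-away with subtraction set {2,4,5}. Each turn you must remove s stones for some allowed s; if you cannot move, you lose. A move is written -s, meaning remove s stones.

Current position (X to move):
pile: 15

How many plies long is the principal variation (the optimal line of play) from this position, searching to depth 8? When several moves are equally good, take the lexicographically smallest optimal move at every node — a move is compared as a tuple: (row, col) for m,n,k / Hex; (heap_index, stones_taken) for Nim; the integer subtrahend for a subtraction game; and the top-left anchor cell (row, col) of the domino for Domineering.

PV length from [15]: 4 plies

[15] X move#1: -2:-1/13*, -4:-1/11, -5:-1/10
[13] O move#2: -2:-1/11, -4:-1/9, -5:+1/8*
[8] X move#3: -2:-1/6*, -4:-1/4, -5:-1/3
[6] O move#4: -2:-1/4, -4:-1/2, -5:+1/1*
[1] end (terminal -1, X#5); searched 15 to 8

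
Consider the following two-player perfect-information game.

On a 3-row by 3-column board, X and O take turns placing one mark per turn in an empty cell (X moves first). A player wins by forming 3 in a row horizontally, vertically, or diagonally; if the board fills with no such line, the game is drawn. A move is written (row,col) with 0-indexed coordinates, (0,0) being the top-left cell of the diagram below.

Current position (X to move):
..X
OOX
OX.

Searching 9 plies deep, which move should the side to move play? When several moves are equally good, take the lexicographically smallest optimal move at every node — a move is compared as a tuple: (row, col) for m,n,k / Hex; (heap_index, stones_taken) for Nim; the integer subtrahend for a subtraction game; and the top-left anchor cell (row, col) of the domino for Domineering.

X's best at [..X/OOX/OX.]: (0,0)

ply 1, X at ..X/OOX/OX. | (0,0)=+1→X.X/OOX/OX.*; (0,1)=-1→.XX/OOX/OX.; (2,2)=+1→..X/OOX/OXX
ply 2, O at X.X/OOX/OX. | (0,1)=-1→XOX/OOX/OX.*; (2,2)=-1→X.X/OOX/OXO
ply 3, X at XOX/OOX/OX. | (2,2)=+1→XOX/OOX/OXX*
ply 4: XOX/OOX/OXX is terminal -1 (O); from ..X/OOX/OX. depth 9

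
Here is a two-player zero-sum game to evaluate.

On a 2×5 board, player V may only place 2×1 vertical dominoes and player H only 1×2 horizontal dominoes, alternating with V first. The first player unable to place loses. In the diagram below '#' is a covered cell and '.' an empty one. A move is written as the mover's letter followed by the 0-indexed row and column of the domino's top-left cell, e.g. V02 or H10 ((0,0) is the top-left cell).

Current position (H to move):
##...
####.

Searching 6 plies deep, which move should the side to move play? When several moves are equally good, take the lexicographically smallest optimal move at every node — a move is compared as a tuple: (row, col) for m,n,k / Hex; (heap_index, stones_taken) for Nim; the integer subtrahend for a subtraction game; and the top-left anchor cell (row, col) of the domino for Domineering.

H's best at [##.../####.]: H03

ply 1, H at ##.../####. | H02=-1→####./####.; H03=+1→##.##/####.*
ply 2: ##.##/####. is terminal -1 (V); from ##.../####. depth 6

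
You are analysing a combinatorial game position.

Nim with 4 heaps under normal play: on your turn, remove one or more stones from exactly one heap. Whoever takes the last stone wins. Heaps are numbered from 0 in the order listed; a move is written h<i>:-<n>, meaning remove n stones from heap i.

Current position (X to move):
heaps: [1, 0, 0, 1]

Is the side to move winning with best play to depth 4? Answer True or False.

p1 X@[(1,0,0,1)]: h0:-1[(0,0,0,1)]-1* h3:-1[(1,0,0,0)]-1
p2 O@[(0,0,0,1)]: h3:-1[(0,0,0,0)]+1*
p3 X@[(0,0,0,0)] terminal -1; root [(1,0,0,1)] d4

X winning at [(1,0,0,1)]: False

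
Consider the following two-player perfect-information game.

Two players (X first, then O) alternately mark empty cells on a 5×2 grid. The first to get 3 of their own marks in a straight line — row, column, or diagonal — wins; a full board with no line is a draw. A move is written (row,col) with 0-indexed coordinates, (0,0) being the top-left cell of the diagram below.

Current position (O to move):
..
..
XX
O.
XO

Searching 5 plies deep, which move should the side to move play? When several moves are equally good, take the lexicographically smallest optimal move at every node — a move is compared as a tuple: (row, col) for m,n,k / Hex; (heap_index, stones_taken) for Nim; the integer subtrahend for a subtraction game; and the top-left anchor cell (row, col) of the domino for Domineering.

O's best at [../../XX/O./XO]: (0,1)

ply 1, O at ../../XX/O./XO | (0,0)=-1→O./../XX/O./XO; (0,1)=+0→.O/../XX/O./XO*; (1,0)=-1→../O./XX/O./XO; (1,1)=+0→../.O/XX/O./XO; (3,1)=+0→../../XX/OO/XO
ply 2, X at .O/../XX/O./XO | (0,0)=+0→XO/../XX/O./XO*; (1,0)=+0→.O/X./XX/O./XO; (1,1)=+0→.O/.X/XX/O./XO; (3,1)=+0→.O/../XX/OX/XO
ply 3, O at XO/../XX/O./XO | (1,0)=+0→XO/O./XX/O./XO*; (1,1)=-1→XO/.O/XX/O./XO; (3,1)=-1→XO/../XX/OO/XO
ply 4, X at XO/O./XX/O./XO | (1,1)=+0→XO/OX/XX/O./XO*; (3,1)=+0→XO/O./XX/OX/XO
ply 5, O at XO/OX/XX/O./XO | (3,1)=+0→XO/OX/XX/OO/XO*
ply 6: XO/OX/XX/OO/XO is terminal +0 (X); from ../../XX/O./XO depth 5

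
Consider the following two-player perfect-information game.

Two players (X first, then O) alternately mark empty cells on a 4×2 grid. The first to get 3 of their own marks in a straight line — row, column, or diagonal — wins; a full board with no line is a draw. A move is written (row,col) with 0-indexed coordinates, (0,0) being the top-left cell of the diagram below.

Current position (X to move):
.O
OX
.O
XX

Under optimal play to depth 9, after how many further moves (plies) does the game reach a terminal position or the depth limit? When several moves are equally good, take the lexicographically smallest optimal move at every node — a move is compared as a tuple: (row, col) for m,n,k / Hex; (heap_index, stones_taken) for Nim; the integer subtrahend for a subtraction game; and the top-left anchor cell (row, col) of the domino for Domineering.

p1 X@[.O/OX/.O/XX]: (0,0)[XO/OX/.O/XX]+0* (2,0)[.O/OX/XO/XX]+0
p2 O@[XO/OX/.O/XX]: (2,0)[XO/OX/OO/XX]+0*
p3 X@[XO/OX/OO/XX] terminal +0; root [.O/OX/.O/XX] d9

PV length from [.O/OX/.O/XX]: 2 plies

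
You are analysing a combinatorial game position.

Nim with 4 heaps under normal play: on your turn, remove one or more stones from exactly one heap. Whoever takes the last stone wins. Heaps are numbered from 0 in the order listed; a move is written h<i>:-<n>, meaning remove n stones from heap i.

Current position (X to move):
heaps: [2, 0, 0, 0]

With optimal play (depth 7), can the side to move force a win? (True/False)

X winning at [(2,0,0,0)]: True

ply 1, X at (2,0,0,0) | h0:-1=-1→(1,0,0,0); h0:-2=+1→(0,0,0,0)*
ply 2: (0,0,0,0) is terminal -1 (O); from (2,0,0,0) depth 7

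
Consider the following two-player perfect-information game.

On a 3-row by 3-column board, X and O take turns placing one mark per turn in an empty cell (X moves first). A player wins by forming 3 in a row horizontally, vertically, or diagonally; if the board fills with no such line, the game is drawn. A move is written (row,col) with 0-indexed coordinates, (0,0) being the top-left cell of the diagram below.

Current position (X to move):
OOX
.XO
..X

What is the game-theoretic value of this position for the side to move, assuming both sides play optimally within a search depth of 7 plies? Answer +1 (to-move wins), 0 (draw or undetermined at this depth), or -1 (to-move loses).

value(OOX/.XO/..X, X) = +1

ply 1, X at OOX/.XO/..X | (1,0)=+0→OOX/XXO/..X; (2,0)=+1→OOX/.XO/X.X*; (2,1)=+0→OOX/.XO/.XX
ply 2: OOX/.XO/X.X is terminal -1 (O); from OOX/.XO/..X depth 7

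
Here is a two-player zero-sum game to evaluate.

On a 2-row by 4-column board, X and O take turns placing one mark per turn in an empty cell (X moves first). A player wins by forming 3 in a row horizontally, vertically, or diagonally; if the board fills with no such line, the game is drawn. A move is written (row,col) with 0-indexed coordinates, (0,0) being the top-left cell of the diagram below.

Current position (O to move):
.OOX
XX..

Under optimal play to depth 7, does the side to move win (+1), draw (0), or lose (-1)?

value(.OOX/XX.., O) = +1

ply 1, O at .OOX/XX.. | (0,0)=+1→OOOX/XX..*; (1,2)=+0→.OOX/XXO.; (1,3)=-1→.OOX/XX.O
ply 2: OOOX/XX.. is terminal -1 (X); from .OOX/XX.. depth 7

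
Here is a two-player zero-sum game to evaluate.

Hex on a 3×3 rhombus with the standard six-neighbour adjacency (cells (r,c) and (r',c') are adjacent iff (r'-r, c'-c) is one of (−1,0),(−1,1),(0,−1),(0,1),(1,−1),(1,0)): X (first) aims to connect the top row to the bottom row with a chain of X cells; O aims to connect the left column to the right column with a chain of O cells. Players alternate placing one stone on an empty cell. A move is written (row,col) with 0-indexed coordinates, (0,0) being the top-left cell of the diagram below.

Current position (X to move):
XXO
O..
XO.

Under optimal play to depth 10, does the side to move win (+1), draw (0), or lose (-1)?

p1 X@[XXO/O../XO.]: (1,1)[XXO/OX./XO.]+1* (1,2)[XXO/O.X/XO.]-1 (2,2)[XXO/O../XOX]-1
p2 O@[XXO/OX./XO.] terminal -1; root [XXO/O../XO.] d10

value(XXO/O../XO., X) = +1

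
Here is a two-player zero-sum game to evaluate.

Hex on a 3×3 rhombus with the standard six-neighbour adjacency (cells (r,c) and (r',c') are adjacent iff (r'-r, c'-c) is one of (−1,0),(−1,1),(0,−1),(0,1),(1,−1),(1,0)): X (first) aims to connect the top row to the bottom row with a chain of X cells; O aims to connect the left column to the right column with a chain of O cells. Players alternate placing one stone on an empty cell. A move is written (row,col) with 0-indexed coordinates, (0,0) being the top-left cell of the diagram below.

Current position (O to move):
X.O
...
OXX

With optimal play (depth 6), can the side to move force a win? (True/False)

O winning at [X.O/.../OXX]: True

[X.O/.../OXX] O move#1: (0,1):+1/XOO/.../OXX*, (1,0):+1/X.O/O../OXX, (1,1):+1/X.O/.O./OXX, (1,2):-1/X.O/..O/OXX
[XOO/.../OXX] X move#2: (1,0):-1/XOO/X../OXX*, (1,1):-1/XOO/.X./OXX, (1,2):-1/XOO/..X/OXX
[XOO/X../OXX] O move#3: (1,1):+1/XOO/XO./OXX*, (1,2):-1/XOO/X.O/OXX
[XOO/XO./OXX] end (terminal -1, X#4); searched X.O/.../OXX to 6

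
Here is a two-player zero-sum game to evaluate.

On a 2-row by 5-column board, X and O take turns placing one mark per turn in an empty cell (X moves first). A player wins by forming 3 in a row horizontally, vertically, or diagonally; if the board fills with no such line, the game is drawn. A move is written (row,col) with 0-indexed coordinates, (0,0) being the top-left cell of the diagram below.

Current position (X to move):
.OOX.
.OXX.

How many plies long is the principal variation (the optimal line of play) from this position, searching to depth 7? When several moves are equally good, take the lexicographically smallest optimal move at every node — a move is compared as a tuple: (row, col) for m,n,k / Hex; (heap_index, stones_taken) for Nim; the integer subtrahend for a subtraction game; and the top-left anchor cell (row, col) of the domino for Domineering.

[.OOX./.OXX.] X move#1: (0,0):+0/XOOX./.OXX., (0,4):-1/.OOXX/.OXX., (1,0):-1/.OOX./XOXX., (1,4):+1/.OOX./.OXXX*
[.OOX./.OXXX] end (terminal -1, O#2); searched .OOX./.OXX. to 7

PV length from [.OOX./.OXX.]: 1 ply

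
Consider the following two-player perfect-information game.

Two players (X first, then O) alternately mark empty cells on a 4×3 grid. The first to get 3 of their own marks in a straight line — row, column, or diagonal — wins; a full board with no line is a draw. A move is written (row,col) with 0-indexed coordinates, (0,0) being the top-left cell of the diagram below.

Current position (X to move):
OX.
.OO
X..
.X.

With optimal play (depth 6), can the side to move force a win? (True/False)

[OX./.OO/X../.X.] X move#1: (0,2):-1/OXX/.OO/X../.X.*, (1,0):-1/OX./XOO/X../.X., (2,1):-1/OX./.OO/XX./.X., (2,2):-1/OX./.OO/X.X/.X., (3,0):-1/OX./.OO/X../XX., (3,2):-1/OX./.OO/X../.XX
[OXX/.OO/X../.X.] O move#2: (1,0):+1/OXX/OOO/X../.X.*, (2,1):+1/OXX/.OO/XO./.X., (2,2):+1/OXX/.OO/X.O/.X., (3,0):+1/OXX/.OO/X../OX., (3,2):+1/OXX/.OO/X../.XO
[OXX/OOO/X../.X.] end (terminal -1, X#3); searched OX./.OO/X../.X. to 6

X winning at [OX./.OO/X../.X.]: False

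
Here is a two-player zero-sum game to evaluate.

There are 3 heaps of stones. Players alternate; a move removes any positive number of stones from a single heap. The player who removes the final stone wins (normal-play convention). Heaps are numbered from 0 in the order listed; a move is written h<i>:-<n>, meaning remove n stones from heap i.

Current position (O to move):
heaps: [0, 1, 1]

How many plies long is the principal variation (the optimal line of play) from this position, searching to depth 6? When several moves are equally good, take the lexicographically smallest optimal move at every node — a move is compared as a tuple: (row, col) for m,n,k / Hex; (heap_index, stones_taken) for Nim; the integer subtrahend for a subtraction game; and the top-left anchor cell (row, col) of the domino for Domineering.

ply 1, O at (0,1,1) | h1:-1=-1→(0,0,1)*; h2:-1=-1→(0,1,0)
ply 2, X at (0,0,1) | h2:-1=+1→(0,0,0)*
ply 3: (0,0,0) is terminal -1 (O); from (0,1,1) depth 6

PV length from [(0,1,1)]: 2 plies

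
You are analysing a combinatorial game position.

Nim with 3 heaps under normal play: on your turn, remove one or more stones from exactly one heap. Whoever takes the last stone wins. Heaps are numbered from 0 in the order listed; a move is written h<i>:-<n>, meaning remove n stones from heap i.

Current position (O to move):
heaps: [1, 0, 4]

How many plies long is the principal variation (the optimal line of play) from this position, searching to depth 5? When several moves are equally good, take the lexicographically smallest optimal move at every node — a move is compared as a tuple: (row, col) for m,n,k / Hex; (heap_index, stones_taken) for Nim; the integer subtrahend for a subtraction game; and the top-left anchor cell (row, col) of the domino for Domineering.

[(1,0,4)] O move#1: h0:-1:-1/(0,0,4), h2:-1:-1/(1,0,3), h2:-2:-1/(1,0,2), h2:-3:+1/(1,0,1)*, h2:-4:-1/(1,0,0)
[(1,0,1)] X move#2: h0:-1:-1/(0,0,1)*, h2:-1:-1/(1,0,0)
[(0,0,1)] O move#3: h2:-1:+1/(0,0,0)*
[(0,0,0)] end (terminal -1, X#4); searched (1,0,4) to 5

PV length from [(1,0,4)]: 3 plies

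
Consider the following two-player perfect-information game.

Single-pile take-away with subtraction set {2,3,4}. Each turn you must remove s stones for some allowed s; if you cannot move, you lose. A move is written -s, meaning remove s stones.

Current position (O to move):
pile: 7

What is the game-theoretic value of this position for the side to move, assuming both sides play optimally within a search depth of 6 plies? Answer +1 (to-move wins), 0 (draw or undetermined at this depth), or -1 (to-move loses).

value(7, O) = -1

[7] O move#1: -2:-1/5*, -3:-1/4, -4:-1/3
[5] X move#2: -2:-1/3, -3:-1/2, -4:+1/1*
[1] end (terminal -1, O#3); searched 7 to 6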